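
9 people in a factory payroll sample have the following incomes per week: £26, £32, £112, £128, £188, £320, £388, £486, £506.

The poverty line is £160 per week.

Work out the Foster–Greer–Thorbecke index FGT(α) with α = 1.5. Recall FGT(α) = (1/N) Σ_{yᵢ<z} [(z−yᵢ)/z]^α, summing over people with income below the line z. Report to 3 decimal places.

Below the line: £26, £32, £112, £128 (q = 4 of N = 9).
Normalized shortfalls: (160−26)/160 = 0.8375; (160−32)/160 = 0.8000; (160−112)/160 = 0.3000; (160−128)/160 = 0.2000.
Raised to α = 1.5: 0.76644; 0.71554; 0.16432; 0.08944.
Sum = 1.735740; FGT(1.5) = 1.735740 / 9 = 0.193.

0.193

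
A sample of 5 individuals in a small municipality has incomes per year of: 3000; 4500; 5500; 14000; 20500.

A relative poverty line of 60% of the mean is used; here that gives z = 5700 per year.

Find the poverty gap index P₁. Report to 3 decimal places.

0.144

Below the line: 3000, 4500, 5500 (q = 3 of N = 5).
Relative gaps: (5700−3000)/5700 = 0.4737; (5700−4500)/5700 = 0.2105; (5700−5500)/5700 = 0.0351.
Sum of shortfalls = 0.719298; P₁ averages over all N: 0.719298 / 5 = 0.144.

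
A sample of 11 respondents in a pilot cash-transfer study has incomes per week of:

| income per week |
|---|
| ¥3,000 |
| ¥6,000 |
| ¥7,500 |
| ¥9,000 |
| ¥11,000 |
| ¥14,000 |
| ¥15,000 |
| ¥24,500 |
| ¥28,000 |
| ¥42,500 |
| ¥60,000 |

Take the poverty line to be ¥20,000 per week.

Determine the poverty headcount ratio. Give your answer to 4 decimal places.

0.6364

7 of the 11 respondents have income below ¥20,000.
H = 7/11 = 0.6364.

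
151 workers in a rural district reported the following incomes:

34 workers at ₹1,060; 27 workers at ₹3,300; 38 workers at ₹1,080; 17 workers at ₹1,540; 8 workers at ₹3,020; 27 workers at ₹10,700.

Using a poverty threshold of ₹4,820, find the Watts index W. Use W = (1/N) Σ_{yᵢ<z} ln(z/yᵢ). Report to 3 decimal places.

0.938

Poor units: 34×₹1,060, 38×₹1,080, 17×₹1,540, 8×₹3,020, 27×₹3,300 (q = 124 of N = 151).
Log shortfalls: ln(4820/1060) = 1.5145 (×34); ln(4820/1080) = 1.4958 (×38); ln(4820/1540) = 1.1410 (×17); ln(4820/3020) = 0.4675 (×8); ln(4820/3300) = 0.3789 (×27).
W = 141.700042 / 151 = 0.938.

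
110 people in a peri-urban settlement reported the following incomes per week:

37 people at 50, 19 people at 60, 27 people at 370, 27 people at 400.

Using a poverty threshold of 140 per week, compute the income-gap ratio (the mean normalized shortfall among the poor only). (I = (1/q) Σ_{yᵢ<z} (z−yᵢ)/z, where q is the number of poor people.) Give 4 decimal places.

0.6186

Below z: 37×50, 19×60 (q = 56 of N = 110).
Shortfall ratios (z−y)/z: 0.6429 (×37), 0.5714 (×19); sum = 34.642857.
The income-gap ratio divides by q (the poor only): 34.642857 / 56 = 0.6186.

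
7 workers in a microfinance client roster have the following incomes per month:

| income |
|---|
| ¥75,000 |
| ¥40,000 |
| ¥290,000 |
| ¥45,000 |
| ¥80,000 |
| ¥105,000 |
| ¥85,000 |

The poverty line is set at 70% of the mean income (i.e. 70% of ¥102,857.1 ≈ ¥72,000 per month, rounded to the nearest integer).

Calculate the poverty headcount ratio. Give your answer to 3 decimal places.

0.286

2 of the 7 workers have income below ¥72,000.
H = 2/7 = 0.286.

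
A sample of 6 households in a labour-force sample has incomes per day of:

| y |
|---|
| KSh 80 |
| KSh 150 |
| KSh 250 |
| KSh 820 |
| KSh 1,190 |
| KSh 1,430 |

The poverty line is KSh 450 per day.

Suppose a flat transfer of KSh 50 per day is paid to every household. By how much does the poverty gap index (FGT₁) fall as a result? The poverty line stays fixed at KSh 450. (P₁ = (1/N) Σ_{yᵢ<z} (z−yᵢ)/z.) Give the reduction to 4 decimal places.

0.0556

Before: below the line — KSh 80, KSh 150, KSh 250; poverty gap index (FGT₁) = 0.322222.
After the KSh 50 transfer: below the line — KSh 130, KSh 200, KSh 300; poverty gap index (FGT₁) = 0.266667.
Reduction = 0.322222 − 0.266667 = 0.0556.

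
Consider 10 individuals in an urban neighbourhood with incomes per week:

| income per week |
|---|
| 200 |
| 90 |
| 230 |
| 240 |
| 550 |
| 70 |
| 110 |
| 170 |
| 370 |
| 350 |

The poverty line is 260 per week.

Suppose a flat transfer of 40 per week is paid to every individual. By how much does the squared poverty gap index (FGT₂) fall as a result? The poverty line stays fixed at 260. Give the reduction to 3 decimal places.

0.068

Before: below the line — 70, 90, 110, 170, 200, 230, 240; squared poverty gap index (FGT₂) = 0.14867.
After the 40 transfer: below the line — 110, 130, 150, 210, 240; squared poverty gap index (FGT₂) = 0.08047.
Reduction = 0.14867 − 0.08047 = 0.068.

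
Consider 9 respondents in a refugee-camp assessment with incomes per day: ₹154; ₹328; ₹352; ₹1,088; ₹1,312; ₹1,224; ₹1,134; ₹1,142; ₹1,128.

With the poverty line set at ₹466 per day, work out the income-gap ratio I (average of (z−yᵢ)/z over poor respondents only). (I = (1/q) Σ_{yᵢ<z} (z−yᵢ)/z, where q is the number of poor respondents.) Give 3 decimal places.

0.403

Incomes under z: ₹154, ₹328, ₹352 (q = 3 of N = 9).
Relative gaps: 0.6695, 0.2961, 0.2446; sum = 1.210300.
I averages over the q = 3 poor units only: 1.210300 / 3 = 0.403.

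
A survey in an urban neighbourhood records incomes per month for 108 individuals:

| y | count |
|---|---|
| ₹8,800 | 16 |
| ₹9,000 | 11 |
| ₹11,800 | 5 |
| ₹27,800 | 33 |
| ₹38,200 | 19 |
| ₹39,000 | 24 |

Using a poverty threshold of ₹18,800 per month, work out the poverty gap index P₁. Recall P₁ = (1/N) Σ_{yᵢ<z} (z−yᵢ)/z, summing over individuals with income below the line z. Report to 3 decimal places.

0.149

Below the line: 16×₹8,800, 11×₹9,000, 5×₹11,800 (q = 32 of N = 108).
Normalized shortfalls: (18800−8800)/18800 = 0.5319 (×16); (18800−9000)/18800 = 0.5213 (×11); (18800−11800)/18800 = 0.3723 (×5).
Σ = 16.106383. Dividing by the full population N = 108 gives P₁ = 0.149.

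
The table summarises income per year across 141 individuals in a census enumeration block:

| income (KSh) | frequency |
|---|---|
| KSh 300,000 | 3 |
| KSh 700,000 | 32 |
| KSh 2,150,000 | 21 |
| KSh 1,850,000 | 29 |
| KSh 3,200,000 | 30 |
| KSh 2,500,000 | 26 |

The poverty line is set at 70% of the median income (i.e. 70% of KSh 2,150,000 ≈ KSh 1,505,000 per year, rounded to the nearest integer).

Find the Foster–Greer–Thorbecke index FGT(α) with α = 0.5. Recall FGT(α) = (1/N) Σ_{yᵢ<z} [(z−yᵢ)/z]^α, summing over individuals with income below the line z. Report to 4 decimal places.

0.1850

Below the line: 3×KSh 300,000, 32×KSh 700,000 (q = 35 of N = 141).
Normalized shortfalls: (1505000−300000)/1505000 = 0.8007 (×3); (1505000−700000)/1505000 = 0.5349 (×32).
Raised to α = 0.5: 0.89480 (×3); 0.73136 (×32).
Sum = 26.087834; FGT(0.5) = 26.087834 / 141 = 0.1850.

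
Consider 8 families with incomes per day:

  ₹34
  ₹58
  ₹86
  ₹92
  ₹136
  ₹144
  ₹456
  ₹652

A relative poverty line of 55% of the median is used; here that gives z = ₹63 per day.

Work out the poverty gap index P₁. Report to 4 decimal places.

0.0675

Below z: ₹34, ₹58 (q = 2 of N = 8).
Gap ratios (z−y)/z: (63−34)/63 = 0.4603; (63−58)/63 = 0.0794.
Σ = 0.539683. Dividing by the full population N = 8 gives P₁ = 0.0675.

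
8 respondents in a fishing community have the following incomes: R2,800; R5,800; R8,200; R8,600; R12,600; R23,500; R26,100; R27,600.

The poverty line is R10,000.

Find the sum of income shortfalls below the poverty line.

R14,600

Below z: R2,800, R5,800, R8,200, R8,600 (q = 4 of N = 8).
Individual gaps: 10000−2800 = 7200; 10000−5800 = 4200; 10000−8200 = 1800; 10000−8600 = 1400.
Aggregate gap = R14,600.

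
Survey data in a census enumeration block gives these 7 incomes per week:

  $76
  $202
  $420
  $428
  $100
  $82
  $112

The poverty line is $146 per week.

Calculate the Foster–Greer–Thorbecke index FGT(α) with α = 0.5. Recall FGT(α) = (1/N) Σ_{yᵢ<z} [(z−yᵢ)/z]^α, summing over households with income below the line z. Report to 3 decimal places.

0.343

Below z: $76, $82, $100, $112 (q = 4 of N = 7).
Shortfall ratios: (146−76)/146 = 0.4795; (146−82)/146 = 0.4384; (146−100)/146 = 0.3151; (146−112)/146 = 0.2329.
Raised to α = 0.5: 0.69242; 0.66208; 0.56131; 0.48257.
Sum = 2.398392; FGT(0.5) = 2.398392 / 7 = 0.343.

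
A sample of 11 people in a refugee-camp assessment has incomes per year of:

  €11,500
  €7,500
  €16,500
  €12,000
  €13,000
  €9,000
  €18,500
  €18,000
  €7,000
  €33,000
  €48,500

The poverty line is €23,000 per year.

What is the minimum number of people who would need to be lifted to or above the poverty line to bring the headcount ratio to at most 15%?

9 of the 11 people are poor, so H = 9/11 = 0.818.
A headcount ratio of at most 15% allows at most ⌊0.15 × 11⌋ = 1 poor people.
So at least 9 − 1 = 8 must be lifted.

8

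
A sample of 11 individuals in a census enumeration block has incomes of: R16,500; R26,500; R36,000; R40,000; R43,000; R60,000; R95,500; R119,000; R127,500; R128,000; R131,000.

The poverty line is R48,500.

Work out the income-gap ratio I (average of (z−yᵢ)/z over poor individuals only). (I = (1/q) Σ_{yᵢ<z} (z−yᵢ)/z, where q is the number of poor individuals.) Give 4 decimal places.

Poor units: R16,500, R26,500, R36,000, R40,000, R43,000 (q = 5 of N = 11).
Relative gaps: 0.6598, 0.4536, 0.2577, 0.1753, 0.1134; sum = 1.659794.
The income-gap ratio divides by q (the poor only): 1.659794 / 5 = 0.3320.

0.3320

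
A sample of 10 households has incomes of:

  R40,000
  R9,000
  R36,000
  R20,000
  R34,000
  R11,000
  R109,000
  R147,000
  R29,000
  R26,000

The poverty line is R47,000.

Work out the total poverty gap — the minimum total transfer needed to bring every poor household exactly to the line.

R171,000

Incomes under z: R9,000, R11,000, R20,000, R26,000, R29,000, R34,000, R36,000, R40,000 (q = 8 of N = 10).
Individual gaps: 47000−9000 = 38000; 47000−11000 = 36000; 47000−20000 = 27000; 47000−26000 = 21000; 47000−29000 = 18000; 47000−34000 = 13000; 47000−36000 = 11000; 47000−40000 = 7000.
Aggregate gap = R171,000.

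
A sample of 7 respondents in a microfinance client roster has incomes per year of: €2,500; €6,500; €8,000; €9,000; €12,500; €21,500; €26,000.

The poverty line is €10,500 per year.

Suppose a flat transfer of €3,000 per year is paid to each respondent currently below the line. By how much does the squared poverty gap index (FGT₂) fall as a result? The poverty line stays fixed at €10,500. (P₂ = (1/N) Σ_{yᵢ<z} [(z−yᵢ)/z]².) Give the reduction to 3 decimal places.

0.081

Before: below the line — €2,500, €6,500, €8,000, €9,000; squared poverty gap index (FGT₂) = 0.11467.
After the €3,000 transfer: below the line — €5,500, €9,500; squared poverty gap index (FGT₂) = 0.03369.
Reduction = 0.11467 − 0.03369 = 0.081.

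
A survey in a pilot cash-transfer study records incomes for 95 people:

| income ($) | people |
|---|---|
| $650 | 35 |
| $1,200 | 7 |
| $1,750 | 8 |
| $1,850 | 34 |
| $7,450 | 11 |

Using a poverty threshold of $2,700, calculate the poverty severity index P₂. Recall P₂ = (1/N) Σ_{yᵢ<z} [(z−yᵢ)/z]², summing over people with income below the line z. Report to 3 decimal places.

0.281

Poor units: 35×$650, 7×$1,200, 8×$1,750, 34×$1,850 (q = 84 of N = 95).
Shortfall ratios: (2700−650)/2700 = 0.7593 (×35); (2700−1200)/2700 = 0.5556 (×7); (2700−1750)/2700 = 0.3519 (×8); (2700−1850)/2700 = 0.3148 (×34).
Squared: 0.5765 (×35); 0.3086 (×7); 0.1238 (×8); 0.0991 (×34).
Sum = 26.697188; P₂ = 26.697188 / 95 = 0.281.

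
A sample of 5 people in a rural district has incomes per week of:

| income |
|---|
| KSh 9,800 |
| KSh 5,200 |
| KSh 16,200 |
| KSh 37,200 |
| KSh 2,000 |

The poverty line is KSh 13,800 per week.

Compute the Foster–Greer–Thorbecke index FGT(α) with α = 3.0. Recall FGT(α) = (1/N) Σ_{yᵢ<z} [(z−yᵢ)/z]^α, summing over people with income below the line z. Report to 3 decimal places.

Poor units: KSh 2,000, KSh 5,200, KSh 9,800 (q = 3 of N = 5).
Gap ratios (z−y)/z: (13800−2000)/13800 = 0.8551; (13800−5200)/13800 = 0.6232; (13800−9800)/13800 = 0.2899.
Raised to α = 3.0: 0.62519; 0.24202; 0.02435.
Sum = 0.891562; FGT(3.0) = 0.891562 / 5 = 0.178.

0.178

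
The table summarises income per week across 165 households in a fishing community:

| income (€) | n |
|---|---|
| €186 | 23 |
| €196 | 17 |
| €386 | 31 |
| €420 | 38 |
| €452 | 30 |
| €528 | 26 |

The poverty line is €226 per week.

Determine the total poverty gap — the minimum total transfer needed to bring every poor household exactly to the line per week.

€1,430

Incomes under z: 23×€186, 17×€196 (q = 40 of N = 165).
Individual gaps: 23×(226−186) = 920; 17×(226−196) = 510.
Aggregate gap = €1,430.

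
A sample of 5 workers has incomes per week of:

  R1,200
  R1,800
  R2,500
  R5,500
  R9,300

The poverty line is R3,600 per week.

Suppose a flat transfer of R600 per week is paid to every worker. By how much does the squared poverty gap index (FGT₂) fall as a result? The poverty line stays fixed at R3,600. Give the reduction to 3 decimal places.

0.081

Before: below the line — R1,200, R1,800, R2,500; squared poverty gap index (FGT₂) = 0.15756.
After the R600 transfer: below the line — R1,800, R2,400, R3,100; squared poverty gap index (FGT₂) = 0.07608.
Reduction = 0.15756 − 0.07608 = 0.081.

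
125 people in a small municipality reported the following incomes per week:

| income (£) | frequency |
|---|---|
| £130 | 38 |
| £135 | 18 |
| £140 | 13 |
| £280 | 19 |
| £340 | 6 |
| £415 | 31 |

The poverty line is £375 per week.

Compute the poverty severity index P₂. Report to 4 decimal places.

Poor units: 38×£130, 18×£135, 13×£140, 19×£280, 6×£340 (q = 94 of N = 125).
Shortfall ratios: (375−130)/375 = 0.6533 (×38); (375−135)/375 = 0.6400 (×18); (375−140)/375 = 0.6267 (×13); (375−280)/375 = 0.2533 (×19); (375−340)/375 = 0.0933 (×6).
Squared: 0.4268 (×38); 0.4096 (×18); 0.3927 (×13); 0.0642 (×19); 0.0087 (×6).
Sum = 29.969778; P₂ = 29.969778 / 125 = 0.2398.

0.2398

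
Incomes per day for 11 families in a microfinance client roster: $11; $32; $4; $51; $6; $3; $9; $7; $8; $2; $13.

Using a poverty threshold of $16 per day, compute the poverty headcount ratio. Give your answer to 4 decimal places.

9 of the 11 families have income below $16.
H = 9/11 = 0.8182.

0.8182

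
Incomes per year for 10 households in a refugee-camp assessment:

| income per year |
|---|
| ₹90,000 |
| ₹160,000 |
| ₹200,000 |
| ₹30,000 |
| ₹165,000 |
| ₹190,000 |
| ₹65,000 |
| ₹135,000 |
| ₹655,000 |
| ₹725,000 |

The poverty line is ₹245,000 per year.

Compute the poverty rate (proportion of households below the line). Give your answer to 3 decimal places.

0.800

8 of the 10 households have income below ₹245,000.
H = 8/10 = 0.800.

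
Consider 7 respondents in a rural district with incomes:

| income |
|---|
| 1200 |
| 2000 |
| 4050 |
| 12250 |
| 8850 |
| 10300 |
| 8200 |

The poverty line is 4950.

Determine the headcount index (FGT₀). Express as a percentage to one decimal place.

42.9%

3 of the 7 respondents have income below 4950.
H = 3/7 = 42.9%.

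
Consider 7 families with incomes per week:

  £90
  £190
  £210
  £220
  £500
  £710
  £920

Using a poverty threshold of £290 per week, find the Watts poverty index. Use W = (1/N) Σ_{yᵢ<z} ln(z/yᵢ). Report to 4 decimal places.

0.3131

Incomes under z: £90, £190, £210, £220 (q = 4 of N = 7).
ln(z/y) terms: ln(290/90) = 1.1701; ln(290/190) = 0.4229; ln(290/210) = 0.3228; ln(290/220) = 0.2763.
W = 2.191955 / 7 = 0.3131.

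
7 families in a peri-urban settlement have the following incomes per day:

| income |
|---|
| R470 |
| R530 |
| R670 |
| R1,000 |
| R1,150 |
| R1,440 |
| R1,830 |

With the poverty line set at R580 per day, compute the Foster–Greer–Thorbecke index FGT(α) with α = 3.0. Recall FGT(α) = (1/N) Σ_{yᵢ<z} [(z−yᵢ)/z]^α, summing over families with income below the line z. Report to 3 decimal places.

0.001

Below the line: R470, R530 (q = 2 of N = 7).
Shortfall ratios: (580−470)/580 = 0.1897; (580−530)/580 = 0.0862.
Raised to α = 3.0: 0.00682; 0.00064.
Sum = 0.007462; FGT(3.0) = 0.007462 / 7 = 0.001.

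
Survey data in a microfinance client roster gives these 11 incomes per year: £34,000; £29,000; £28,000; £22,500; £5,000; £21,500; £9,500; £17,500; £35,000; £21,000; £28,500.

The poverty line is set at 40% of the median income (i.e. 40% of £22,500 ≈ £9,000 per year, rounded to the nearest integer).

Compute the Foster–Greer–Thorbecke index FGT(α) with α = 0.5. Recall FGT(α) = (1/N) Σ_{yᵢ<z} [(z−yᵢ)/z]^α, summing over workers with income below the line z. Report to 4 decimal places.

Incomes under z: £5,000 (q = 1 of N = 11).
Normalized shortfalls: (9000−5000)/9000 = 0.4444.
Raised to α = 0.5: 0.66667.
Sum = 0.666667; FGT(0.5) = 0.666667 / 11 = 0.0606.

0.0606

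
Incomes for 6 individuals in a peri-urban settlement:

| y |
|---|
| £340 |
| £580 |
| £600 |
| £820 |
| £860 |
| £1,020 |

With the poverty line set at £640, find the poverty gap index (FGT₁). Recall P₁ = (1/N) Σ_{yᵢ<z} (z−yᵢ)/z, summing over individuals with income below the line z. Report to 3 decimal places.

Below the line: £340, £580, £600 (q = 3 of N = 6).
Shortfall ratios: (640−340)/640 = 0.4688; (640−580)/640 = 0.0938; (640−600)/640 = 0.0625.
Sum of shortfalls = 0.625000; P₁ averages over all N: 0.625000 / 6 = 0.104.

0.104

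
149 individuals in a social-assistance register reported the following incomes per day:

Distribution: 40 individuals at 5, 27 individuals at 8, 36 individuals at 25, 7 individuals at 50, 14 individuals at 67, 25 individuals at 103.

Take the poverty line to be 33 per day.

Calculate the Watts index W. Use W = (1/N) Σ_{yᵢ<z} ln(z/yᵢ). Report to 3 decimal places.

Incomes under z: 40×5, 27×8, 36×25 (q = 103 of N = 149).
Log shortfalls: ln(33/5) = 1.8871 (×40); ln(33/8) = 1.4171 (×27); ln(33/25) = 0.2776 (×36).
W = 123.738311 / 149 = 0.830.

0.830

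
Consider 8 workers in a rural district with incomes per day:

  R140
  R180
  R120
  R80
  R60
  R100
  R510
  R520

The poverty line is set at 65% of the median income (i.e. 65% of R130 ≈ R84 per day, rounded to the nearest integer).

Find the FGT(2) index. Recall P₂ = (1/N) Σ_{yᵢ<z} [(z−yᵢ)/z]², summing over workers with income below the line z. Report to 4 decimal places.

Below z: R60, R80 (q = 2 of N = 8).
Normalized shortfalls: (84−60)/84 = 0.2857; (84−80)/84 = 0.0476.
Squared: 0.0816; 0.0023.
Sum = 0.083900; P₂ = 0.083900 / 8 = 0.0105.

0.0105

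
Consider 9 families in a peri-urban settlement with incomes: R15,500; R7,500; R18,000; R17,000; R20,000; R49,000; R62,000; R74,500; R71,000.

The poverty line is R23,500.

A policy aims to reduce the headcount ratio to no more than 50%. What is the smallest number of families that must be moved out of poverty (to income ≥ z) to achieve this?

1

5 of the 9 families are poor, so H = 5/9 = 0.556.
A headcount ratio of at most 50% allows at most ⌊0.50 × 9⌋ = 4 poor families.
So at least 5 − 4 = 1 must be lifted.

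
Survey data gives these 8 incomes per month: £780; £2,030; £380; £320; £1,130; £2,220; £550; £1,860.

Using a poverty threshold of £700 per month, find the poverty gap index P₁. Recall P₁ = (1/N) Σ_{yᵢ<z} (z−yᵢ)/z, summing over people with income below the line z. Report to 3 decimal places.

0.152

Below z: £320, £380, £550 (q = 3 of N = 8).
Relative gaps: (700−320)/700 = 0.5429; (700−380)/700 = 0.4571; (700−550)/700 = 0.2143.
Σ = 1.214286. Dividing by the full population N = 8 gives P₁ = 0.152.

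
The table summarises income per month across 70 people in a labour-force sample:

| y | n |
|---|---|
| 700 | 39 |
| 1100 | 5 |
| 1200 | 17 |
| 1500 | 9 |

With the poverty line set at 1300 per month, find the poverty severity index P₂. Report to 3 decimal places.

0.122

Below the line: 39×700, 5×1100, 17×1200 (q = 61 of N = 70).
Relative gaps: (1300−700)/1300 = 0.4615 (×39); (1300−1100)/1300 = 0.1538 (×5); (1300−1200)/1300 = 0.0769 (×17).
Squared: 0.2130 (×39); 0.0237 (×5); 0.0059 (×17).
Sum = 8.526627; P₂ = 8.526627 / 70 = 0.122.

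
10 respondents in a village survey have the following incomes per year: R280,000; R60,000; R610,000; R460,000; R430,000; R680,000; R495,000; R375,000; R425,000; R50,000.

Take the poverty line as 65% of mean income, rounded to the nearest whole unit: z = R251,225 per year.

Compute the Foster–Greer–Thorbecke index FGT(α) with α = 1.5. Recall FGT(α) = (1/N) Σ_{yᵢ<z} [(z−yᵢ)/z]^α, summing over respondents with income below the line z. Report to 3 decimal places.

0.138

Poor units: R50,000, R60,000 (q = 2 of N = 10).
Normalized shortfalls: (251225−50000)/251225 = 0.8010; (251225−60000)/251225 = 0.7612.
Raised to α = 1.5: 0.71685; 0.66408.
Sum = 1.380934; FGT(1.5) = 1.380934 / 10 = 0.138.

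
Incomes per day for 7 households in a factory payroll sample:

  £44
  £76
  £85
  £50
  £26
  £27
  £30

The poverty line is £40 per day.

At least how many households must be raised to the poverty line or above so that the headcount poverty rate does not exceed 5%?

3

Currently q = 3 of N = 7 are below the line (H = 0.429).
A headcount ratio of at most 5% allows at most ⌊0.05 × 7⌋ = 0 poor households.
So at least 3 − 0 = 3 must be lifted.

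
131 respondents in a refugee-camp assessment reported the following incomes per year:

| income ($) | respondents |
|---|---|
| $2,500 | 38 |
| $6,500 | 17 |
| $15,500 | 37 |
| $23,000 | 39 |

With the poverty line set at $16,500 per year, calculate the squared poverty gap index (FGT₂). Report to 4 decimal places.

Incomes under z: 38×$2,500, 17×$6,500, 37×$15,500 (q = 92 of N = 131).
Gap ratios (z−y)/z: (16500−2500)/16500 = 0.8485 (×38); (16500−6500)/16500 = 0.6061 (×17); (16500−15500)/16500 = 0.0606 (×37).
Squared: 0.7199 (×38); 0.3673 (×17); 0.0037 (×37).
Sum = 33.737374; P₂ = 33.737374 / 131 = 0.2575.

0.2575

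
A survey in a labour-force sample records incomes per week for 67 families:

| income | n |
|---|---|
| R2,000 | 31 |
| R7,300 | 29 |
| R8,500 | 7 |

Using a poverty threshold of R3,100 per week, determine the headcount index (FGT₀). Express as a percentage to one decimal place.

46.3%

31 of the 67 families have income below R3,100.
H = 31/67 = 46.3%.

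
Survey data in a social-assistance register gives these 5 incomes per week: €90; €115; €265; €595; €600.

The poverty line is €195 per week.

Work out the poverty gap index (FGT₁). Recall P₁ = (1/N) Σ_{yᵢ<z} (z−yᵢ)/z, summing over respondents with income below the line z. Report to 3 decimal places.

0.190

Below the line: €90, €115 (q = 2 of N = 5).
Normalized shortfalls: (195−90)/195 = 0.5385; (195−115)/195 = 0.4103.
Σ = 0.948718. Dividing by the full population N = 5 gives P₁ = 0.190.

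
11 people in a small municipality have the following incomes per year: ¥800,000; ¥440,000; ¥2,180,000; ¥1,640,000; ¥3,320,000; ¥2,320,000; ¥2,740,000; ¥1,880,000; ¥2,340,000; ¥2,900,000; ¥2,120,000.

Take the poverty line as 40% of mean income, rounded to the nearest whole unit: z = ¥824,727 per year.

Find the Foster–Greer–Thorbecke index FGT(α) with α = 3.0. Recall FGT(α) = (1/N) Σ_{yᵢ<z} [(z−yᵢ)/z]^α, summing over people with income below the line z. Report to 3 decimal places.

Poor units: ¥440,000, ¥800,000 (q = 2 of N = 11).
Gap ratios (z−y)/z: (824727−440000)/824727 = 0.4665; (824727−800000)/824727 = 0.0300.
Raised to α = 3.0: 0.10151; 0.00003.
Sum = 0.101541; FGT(3.0) = 0.101541 / 11 = 0.009.

0.009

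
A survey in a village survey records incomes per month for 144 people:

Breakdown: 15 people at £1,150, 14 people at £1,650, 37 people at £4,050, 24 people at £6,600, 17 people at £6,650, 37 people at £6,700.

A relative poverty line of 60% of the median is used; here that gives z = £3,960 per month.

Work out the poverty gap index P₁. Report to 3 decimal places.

0.131

Poor units: 15×£1,150, 14×£1,650 (q = 29 of N = 144).
Normalized shortfalls: (3960−1150)/3960 = 0.7096 (×15); (3960−1650)/3960 = 0.5833 (×14).
Σ = 18.810606. Dividing by the full population N = 144 gives P₁ = 0.131.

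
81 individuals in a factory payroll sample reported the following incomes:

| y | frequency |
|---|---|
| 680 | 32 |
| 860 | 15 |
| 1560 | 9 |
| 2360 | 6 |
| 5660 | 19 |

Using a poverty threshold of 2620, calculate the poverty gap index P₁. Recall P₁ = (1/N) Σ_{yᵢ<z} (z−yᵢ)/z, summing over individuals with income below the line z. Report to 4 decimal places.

0.4692

Incomes under z: 32×680, 15×860, 9×1560, 6×2360 (q = 62 of N = 81).
Shortfall ratios: (2620−680)/2620 = 0.7405 (×32); (2620−860)/2620 = 0.6718 (×15); (2620−1560)/2620 = 0.4046 (×9); (2620−2360)/2620 = 0.0992 (×6).
Sum of shortfalls = 38.007634; P₁ averages over all N: 38.007634 / 81 = 0.4692.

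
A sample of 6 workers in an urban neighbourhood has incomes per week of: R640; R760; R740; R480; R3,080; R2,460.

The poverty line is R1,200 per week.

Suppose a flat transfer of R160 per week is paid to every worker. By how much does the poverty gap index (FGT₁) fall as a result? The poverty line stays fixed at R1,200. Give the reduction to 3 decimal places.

0.089

Before: below the line — R480, R640, R740, R760; poverty gap index (FGT₁) = 0.30278.
After the R160 transfer: below the line — R640, R800, R900, R920; poverty gap index (FGT₁) = 0.21389.
Reduction = 0.30278 − 0.21389 = 0.089.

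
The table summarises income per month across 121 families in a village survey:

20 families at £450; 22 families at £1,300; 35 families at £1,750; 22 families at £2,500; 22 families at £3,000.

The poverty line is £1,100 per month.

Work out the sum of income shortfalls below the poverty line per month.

Below the line: 20×£450 (q = 20 of N = 121).
Individual gaps: 20×(1100−450) = 13000.
Aggregate gap = £13,000.

£13,000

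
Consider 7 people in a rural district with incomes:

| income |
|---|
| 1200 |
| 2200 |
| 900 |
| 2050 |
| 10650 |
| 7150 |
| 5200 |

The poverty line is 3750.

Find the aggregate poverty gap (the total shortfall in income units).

Poor units: 900, 1200, 2050, 2200 (q = 4 of N = 7).
Individual gaps: 3750−900 = 2850; 3750−1200 = 2550; 3750−2050 = 1700; 3750−2200 = 1550.
Aggregate gap = 8650.

8650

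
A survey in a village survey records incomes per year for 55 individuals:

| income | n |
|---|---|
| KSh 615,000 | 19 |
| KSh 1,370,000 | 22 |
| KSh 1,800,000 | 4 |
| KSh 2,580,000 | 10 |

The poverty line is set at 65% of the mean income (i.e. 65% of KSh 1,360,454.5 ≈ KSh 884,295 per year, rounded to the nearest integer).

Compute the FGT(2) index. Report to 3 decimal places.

0.032

Below the line: 19×KSh 615,000 (q = 19 of N = 55).
Shortfall ratios: (884295−615000)/884295 = 0.3045 (×19).
Squared: 0.0927 (×19).
Sum = 1.762040; P₂ = 1.762040 / 55 = 0.032.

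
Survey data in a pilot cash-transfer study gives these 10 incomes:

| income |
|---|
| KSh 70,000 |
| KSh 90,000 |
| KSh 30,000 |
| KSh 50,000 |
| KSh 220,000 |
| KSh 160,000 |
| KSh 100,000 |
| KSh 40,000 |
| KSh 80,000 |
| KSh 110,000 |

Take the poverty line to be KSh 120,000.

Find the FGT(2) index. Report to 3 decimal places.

Incomes under z: KSh 30,000, KSh 40,000, KSh 50,000, KSh 70,000, KSh 80,000, KSh 90,000, KSh 100,000, KSh 110,000 (q = 8 of N = 10).
Gap ratios (z−y)/z: (120000−30000)/120000 = 0.7500; (120000−40000)/120000 = 0.6667; (120000−50000)/120000 = 0.5833; (120000−70000)/120000 = 0.4167; (120000−80000)/120000 = 0.3333; (120000−90000)/120000 = 0.2500; (120000−100000)/120000 = 0.1667; (120000−110000)/120000 = 0.0833.
Squared: 0.5625; 0.4444; 0.3403; 0.1736; 0.1111; 0.0625; 0.0278; 0.0069.
Sum = 1.729167; P₂ = 1.729167 / 10 = 0.173.

0.173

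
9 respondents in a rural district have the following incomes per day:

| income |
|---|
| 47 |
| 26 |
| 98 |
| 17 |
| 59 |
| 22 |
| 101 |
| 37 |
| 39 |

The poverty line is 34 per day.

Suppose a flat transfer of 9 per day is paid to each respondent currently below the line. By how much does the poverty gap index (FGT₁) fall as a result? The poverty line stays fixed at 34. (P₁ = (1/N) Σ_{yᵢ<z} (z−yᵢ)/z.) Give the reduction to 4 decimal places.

Before: below the line — 17, 22, 26; poverty gap index (FGT₁) = 0.120915.
After the 9 transfer: below the line — 26, 31; poverty gap index (FGT₁) = 0.035948.
Reduction = 0.120915 − 0.035948 = 0.0850.

0.0850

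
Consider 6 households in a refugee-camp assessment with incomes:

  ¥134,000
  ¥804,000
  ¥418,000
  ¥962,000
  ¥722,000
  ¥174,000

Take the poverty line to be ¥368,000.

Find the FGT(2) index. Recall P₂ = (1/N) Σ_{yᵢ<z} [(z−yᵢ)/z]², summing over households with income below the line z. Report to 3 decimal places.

Below z: ¥134,000, ¥174,000 (q = 2 of N = 6).
Normalized shortfalls: (368000−134000)/368000 = 0.6359; (368000−174000)/368000 = 0.5272.
Squared: 0.4043; 0.2779.
Sum = 0.682242; P₂ = 0.682242 / 6 = 0.114.

0.114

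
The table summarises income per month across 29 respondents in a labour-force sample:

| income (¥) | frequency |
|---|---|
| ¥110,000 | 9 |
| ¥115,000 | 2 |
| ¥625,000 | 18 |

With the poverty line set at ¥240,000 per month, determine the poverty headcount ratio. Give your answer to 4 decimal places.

11 of the 29 respondents have income below ¥240,000.
H = 11/29 = 0.3793.

0.3793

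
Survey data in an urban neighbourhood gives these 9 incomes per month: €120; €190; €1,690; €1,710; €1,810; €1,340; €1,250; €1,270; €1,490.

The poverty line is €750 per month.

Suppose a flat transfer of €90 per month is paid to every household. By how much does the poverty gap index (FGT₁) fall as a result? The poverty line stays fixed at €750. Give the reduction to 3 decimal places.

0.027

Before: below the line — €120, €190; poverty gap index (FGT₁) = 0.17630.
After the €90 transfer: below the line — €210, €280; poverty gap index (FGT₁) = 0.14963.
Reduction = 0.17630 − 0.14963 = 0.027.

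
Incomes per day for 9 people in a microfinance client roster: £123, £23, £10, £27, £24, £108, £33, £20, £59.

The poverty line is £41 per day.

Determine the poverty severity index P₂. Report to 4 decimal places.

0.1504

Below z: £10, £20, £23, £24, £27, £33 (q = 6 of N = 9).
Gap ratios (z−y)/z: (41−10)/41 = 0.7561; (41−20)/41 = 0.5122; (41−23)/41 = 0.4390; (41−24)/41 = 0.4146; (41−27)/41 = 0.3415; (41−33)/41 = 0.1951.
Squared: 0.5717; 0.2623; 0.1927; 0.1719; 0.1166; 0.0381.
Sum = 1.353361; P₂ = 1.353361 / 9 = 0.1504.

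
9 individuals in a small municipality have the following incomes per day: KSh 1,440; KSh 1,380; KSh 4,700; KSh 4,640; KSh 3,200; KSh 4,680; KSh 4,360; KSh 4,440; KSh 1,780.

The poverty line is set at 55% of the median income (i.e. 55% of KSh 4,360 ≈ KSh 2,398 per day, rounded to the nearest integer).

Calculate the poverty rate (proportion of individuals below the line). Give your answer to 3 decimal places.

0.333

3 of the 9 individuals have income below KSh 2,398.
H = 3/9 = 0.333.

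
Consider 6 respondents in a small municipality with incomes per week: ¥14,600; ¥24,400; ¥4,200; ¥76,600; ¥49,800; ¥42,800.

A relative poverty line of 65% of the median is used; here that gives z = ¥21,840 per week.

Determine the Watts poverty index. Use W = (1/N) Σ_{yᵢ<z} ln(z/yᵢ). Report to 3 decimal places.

Below the line: ¥4,200, ¥14,600 (q = 2 of N = 6).
Log gaps: ln(21840/4200) = 1.6487; ln(21840/14600) = 0.4027.
W = 2.051380 / 6 = 0.342.

0.342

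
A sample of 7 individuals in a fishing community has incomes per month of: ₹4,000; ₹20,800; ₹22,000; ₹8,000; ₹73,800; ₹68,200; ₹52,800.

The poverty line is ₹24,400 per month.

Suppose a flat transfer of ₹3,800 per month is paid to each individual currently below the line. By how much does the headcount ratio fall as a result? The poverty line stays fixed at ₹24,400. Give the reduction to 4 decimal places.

0.2857

Before: below the line — ₹4,000, ₹8,000, ₹20,800, ₹22,000; headcount ratio = 0.571429.
After the ₹3,800 transfer: below the line — ₹7,800, ₹11,800; headcount ratio = 0.285714.
Reduction = 0.571429 − 0.285714 = 0.2857.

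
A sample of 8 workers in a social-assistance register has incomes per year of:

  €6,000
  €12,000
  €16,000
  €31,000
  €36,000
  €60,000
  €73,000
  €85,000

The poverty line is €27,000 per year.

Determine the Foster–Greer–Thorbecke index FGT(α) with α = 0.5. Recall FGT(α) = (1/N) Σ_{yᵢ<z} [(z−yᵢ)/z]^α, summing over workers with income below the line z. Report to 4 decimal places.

Incomes under z: €6,000, €12,000, €16,000 (q = 3 of N = 8).
Shortfall ratios: (27000−6000)/27000 = 0.7778; (27000−12000)/27000 = 0.5556; (27000−16000)/27000 = 0.4074.
Raised to α = 0.5: 0.88192; 0.74536; 0.63828.
Sum = 2.265558; FGT(0.5) = 2.265558 / 8 = 0.2832.

0.2832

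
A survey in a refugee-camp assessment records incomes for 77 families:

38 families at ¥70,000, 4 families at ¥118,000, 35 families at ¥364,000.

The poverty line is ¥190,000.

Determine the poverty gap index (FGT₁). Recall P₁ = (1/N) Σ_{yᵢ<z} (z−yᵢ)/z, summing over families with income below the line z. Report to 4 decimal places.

0.3314

Incomes under z: 38×¥70,000, 4×¥118,000 (q = 42 of N = 77).
Relative gaps: (190000−70000)/190000 = 0.6316 (×38); (190000−118000)/190000 = 0.3789 (×4).
Sum of shortfalls = 25.515789; P₁ averages over all N: 25.515789 / 77 = 0.3314.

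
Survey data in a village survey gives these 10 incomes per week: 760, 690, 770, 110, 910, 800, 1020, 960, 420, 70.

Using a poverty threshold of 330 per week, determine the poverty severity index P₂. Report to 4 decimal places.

0.1065

Incomes under z: 70, 110 (q = 2 of N = 10).
Relative gaps: (330−70)/330 = 0.7879; (330−110)/330 = 0.6667.
Squared: 0.6208; 0.4444.
Sum = 1.065197; P₂ = 1.065197 / 10 = 0.1065.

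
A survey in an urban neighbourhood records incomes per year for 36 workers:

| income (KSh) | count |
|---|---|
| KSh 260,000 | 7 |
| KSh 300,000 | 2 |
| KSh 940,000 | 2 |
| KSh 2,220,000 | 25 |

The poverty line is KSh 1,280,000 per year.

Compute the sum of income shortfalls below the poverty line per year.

KSh 9,780,000

Incomes under z: 7×KSh 260,000, 2×KSh 300,000, 2×KSh 940,000 (q = 11 of N = 36).
Individual gaps: 7×(1280000−260000) = 7140000; 2×(1280000−300000) = 1960000; 2×(1280000−940000) = 680000.
Aggregate gap = KSh 9,780,000.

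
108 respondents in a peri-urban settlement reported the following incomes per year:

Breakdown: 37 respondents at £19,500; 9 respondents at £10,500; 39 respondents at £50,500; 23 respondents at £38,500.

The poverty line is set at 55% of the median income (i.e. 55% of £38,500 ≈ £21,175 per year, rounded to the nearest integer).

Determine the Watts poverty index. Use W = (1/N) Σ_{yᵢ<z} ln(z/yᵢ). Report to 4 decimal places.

0.0867

Below z: 9×£10,500, 37×£19,500 (q = 46 of N = 108).
Log gaps: ln(21175/10500) = 0.7014 (×9); ln(21175/19500) = 0.0824 (×37).
W = 9.362065 / 108 = 0.0867.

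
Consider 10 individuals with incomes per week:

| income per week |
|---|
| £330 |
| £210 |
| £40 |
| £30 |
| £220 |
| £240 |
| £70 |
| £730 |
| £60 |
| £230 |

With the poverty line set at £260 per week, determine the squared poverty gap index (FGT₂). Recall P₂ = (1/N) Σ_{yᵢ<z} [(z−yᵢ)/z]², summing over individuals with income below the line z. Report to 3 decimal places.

0.270

Below the line: £30, £40, £60, £70, £210, £220, £230, £240 (q = 8 of N = 10).
Normalized shortfalls: (260−30)/260 = 0.8846; (260−40)/260 = 0.8462; (260−60)/260 = 0.7692; (260−70)/260 = 0.7308; (260−210)/260 = 0.1923; (260−220)/260 = 0.1538; (260−230)/260 = 0.1154; (260−240)/260 = 0.0769.
Squared: 0.7825; 0.7160; 0.5917; 0.5340; 0.0370; 0.0237; 0.0133; 0.0059.
Sum = 2.704142; P₂ = 2.704142 / 10 = 0.270.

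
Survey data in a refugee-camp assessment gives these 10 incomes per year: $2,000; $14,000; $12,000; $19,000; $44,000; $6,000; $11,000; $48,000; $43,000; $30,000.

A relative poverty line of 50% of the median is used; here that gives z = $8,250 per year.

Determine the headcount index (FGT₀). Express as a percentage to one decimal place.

2 of the 10 families have income below $8,250.
H = 2/10 = 20.0%.

20.0%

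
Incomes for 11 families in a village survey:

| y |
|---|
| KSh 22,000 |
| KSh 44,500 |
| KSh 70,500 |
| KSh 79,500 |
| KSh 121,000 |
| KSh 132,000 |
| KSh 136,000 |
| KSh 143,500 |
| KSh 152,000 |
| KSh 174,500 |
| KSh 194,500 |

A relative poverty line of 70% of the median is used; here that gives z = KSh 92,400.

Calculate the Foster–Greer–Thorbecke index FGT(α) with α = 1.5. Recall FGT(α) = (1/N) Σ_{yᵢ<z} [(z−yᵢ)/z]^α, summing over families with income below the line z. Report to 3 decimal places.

0.110

Incomes under z: KSh 22,000, KSh 44,500, KSh 70,500, KSh 79,500 (q = 4 of N = 11).
Normalized shortfalls: (92400−22000)/92400 = 0.7619; (92400−44500)/92400 = 0.5184; (92400−70500)/92400 = 0.2370; (92400−79500)/92400 = 0.1396.
Raised to α = 1.5: 0.66504; 0.37325; 0.11539; 0.05216.
Sum = 1.205843; FGT(1.5) = 1.205843 / 11 = 0.110.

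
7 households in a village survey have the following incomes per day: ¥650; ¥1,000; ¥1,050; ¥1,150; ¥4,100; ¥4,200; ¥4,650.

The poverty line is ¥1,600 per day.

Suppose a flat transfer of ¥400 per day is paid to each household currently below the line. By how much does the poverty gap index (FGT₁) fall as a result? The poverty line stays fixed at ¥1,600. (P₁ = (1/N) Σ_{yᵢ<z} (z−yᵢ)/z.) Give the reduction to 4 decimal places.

Before: below the line — ¥650, ¥1,000, ¥1,050, ¥1,150; poverty gap index (FGT₁) = 0.227679.
After the ¥400 transfer: below the line — ¥1,050, ¥1,400, ¥1,450, ¥1,550; poverty gap index (FGT₁) = 0.084821.
Reduction = 0.227679 − 0.084821 = 0.1429.

0.1429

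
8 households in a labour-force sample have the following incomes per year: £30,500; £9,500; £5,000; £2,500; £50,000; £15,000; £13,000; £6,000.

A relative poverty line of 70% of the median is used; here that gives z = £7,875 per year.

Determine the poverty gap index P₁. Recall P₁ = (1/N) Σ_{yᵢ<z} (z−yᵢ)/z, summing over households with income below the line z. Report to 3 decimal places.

0.161

Below z: £2,500, £5,000, £6,000 (q = 3 of N = 8).
Normalized shortfalls: (7875−2500)/7875 = 0.6825; (7875−5000)/7875 = 0.3651; (7875−6000)/7875 = 0.2381.
Sum of shortfalls = 1.285714; P₁ averages over all N: 1.285714 / 8 = 0.161.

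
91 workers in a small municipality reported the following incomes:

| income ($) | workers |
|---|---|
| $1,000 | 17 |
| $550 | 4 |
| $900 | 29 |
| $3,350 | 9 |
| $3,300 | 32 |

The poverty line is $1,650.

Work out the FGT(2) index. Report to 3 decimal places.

0.114

Below the line: 4×$550, 29×$900, 17×$1,000 (q = 50 of N = 91).
Shortfall ratios: (1650−550)/1650 = 0.6667 (×4); (1650−900)/1650 = 0.4545 (×29); (1650−1000)/1650 = 0.3939 (×17).
Squared: 0.4444 (×4); 0.2066 (×29); 0.1552 (×17).
Sum = 10.407713; P₂ = 10.407713 / 91 = 0.114.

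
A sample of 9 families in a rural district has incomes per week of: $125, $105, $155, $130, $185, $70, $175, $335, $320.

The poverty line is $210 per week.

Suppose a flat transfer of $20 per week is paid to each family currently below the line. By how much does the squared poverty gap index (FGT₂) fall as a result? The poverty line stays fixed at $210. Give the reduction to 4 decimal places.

Before: below the line — $70, $105, $125, $130, $155, $175, $185; squared poverty gap index (FGT₂) = 0.123772.
After the $20 transfer: below the line — $90, $125, $145, $150, $175, $195, $205; squared poverty gap index (FGT₂) = 0.077916.
Reduction = 0.123772 − 0.077916 = 0.0459.

0.0459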